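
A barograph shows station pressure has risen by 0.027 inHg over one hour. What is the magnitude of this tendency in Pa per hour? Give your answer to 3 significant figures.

0.027 inHg / 1 h × 3386.39 Pa/inHg = 91.4 Pa/h.

91.4 Pa per hour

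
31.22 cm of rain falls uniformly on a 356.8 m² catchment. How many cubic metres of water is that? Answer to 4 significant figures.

111.4 cubic metres

Depth: 31.22 cm × 10 = 312.2 mm.
1 mm over 1 m² is 1 L, so volume = 312.2 × 356.8 = 111392.96 L = 111.4 m³.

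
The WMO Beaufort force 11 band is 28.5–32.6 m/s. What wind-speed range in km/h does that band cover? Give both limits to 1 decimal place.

28.5–32.6 m/s × 3.6 = 102.6–117.4 km/h.

102.6 to 117.4 km/h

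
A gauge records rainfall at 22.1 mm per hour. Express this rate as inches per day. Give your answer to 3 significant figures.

22.1 mm/hour × 0.0393701 in/mm × 24 hour/day = 20.9 in/day.

20.9 in/day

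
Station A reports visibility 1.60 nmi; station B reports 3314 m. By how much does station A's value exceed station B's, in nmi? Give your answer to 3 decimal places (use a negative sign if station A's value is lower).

station B: 3314 m = 1.78942 nmi.
Difference: 1.60000 − 1.78942 = -0.189 nmi.

-0.189 nmi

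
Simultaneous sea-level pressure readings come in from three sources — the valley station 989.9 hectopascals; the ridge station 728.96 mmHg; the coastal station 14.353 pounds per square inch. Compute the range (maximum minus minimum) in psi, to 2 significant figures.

0.26 psi

the valley station: 989.9 hPa = 14.3573 psi.
the ridge station: 728.96 mmHg = 14.0957 psi.
Spread: 14.3573 − 14.0957 = 0.26 psi.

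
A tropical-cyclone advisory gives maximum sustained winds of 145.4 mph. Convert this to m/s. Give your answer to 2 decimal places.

1 mph = 0.44704 m/s, so 145.4 × 0.44704 = 65.00 m/s.

65.00 m/s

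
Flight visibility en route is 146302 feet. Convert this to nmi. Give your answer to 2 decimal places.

1 ft = 0.000164579 nmi, so 146302 × 0.000164579 = 24.08 nmi.

24.08 nmi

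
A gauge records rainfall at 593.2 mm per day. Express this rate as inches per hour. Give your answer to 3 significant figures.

593.2 mm/day × 0.0393701 in/mm × 0.0416667 day/hour = 0.973 in/hour.

0.973 in/hour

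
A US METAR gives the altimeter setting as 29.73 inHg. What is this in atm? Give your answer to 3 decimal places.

1 inHg = 0.0334211 atm, so 29.73 × 0.0334211 = 0.994 atm.

0.994 atm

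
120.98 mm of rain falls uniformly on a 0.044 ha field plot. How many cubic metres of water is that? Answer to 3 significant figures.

Area: 0.044 ha = 440 m².
1 mm over 1 m² is 1 L, so volume = 120.98 × 440 = 53231.2 L = 53.2 m³.

53.2 cubic metres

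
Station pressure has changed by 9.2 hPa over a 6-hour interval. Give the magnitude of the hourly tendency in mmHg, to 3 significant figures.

1.15 mmHg per hour

9.2 hPa / 6 h × 0.750062 mmHg/hPa = 1.15 mmHg/h.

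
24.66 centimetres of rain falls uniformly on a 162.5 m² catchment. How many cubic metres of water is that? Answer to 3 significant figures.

40.1 cubic metres

Depth: 24.66 cm × 10 = 246.6 mm.
1 mm over 1 m² is 1 L, so volume = 246.6 × 162.5 = 40072.5 L = 40.1 m³.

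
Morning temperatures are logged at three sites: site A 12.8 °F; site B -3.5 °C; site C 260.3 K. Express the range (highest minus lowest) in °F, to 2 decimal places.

16.83 °F

site A: 12.8 °F = -10.667 °C.
site C: 260.3 K = -12.850 °C.
Spread: (-3.500) − (-12.850) = 9.350 °C = 16.83 °F.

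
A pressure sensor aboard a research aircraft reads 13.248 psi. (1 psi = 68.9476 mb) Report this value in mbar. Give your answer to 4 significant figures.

913.4 mb

1 psi = 68.9476 mb, so 13.248 × 68.9476 = 913.4 mb.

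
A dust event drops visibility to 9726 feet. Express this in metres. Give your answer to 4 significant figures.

2964 m

1 ft = 0.3048 m, so 9726 × 0.3048 = 2964 m.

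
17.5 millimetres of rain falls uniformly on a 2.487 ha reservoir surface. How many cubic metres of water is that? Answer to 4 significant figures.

Area: 2.487 ha = 24870 m².
1 mm over 1 m² is 1 L, so volume = 17.5 × 24870 = 435225 L = 435.2 m³.

435.2 cubic metres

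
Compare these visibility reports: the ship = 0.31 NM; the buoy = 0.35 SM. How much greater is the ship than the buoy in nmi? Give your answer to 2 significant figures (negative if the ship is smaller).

the buoy: 0.35 SM = 0.304142 nmi.
Difference: 0.310000 − 0.304142 = 0.0059 nmi.

0.0059 nmi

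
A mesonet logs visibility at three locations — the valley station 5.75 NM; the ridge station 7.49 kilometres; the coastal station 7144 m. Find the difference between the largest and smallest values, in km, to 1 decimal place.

the valley station: 5.75 nmi = 10.649 km.
the coastal station: 7144 m = 7.144 km.
Spread: 10.649 − 7.144 = 3.5 km.

3.5 km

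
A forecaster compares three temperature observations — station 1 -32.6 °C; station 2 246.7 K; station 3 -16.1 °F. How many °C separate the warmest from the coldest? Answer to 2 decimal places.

6.15 °C

station 2: 246.7 K = -26.450 °C.
station 3: -16.1 °F = -26.722 °C.
Spread: (-26.450) − (-32.600) = 6.150 °C.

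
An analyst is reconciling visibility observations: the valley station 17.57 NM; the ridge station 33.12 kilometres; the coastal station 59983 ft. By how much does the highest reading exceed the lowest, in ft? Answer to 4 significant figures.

48680 ft

the valley station: 17.57 nmi = 106757.35 ft.
the ridge station: 33.12 km = 108661.42 ft.
Spread: 108661.42 − 59983.00 = 48680 ft.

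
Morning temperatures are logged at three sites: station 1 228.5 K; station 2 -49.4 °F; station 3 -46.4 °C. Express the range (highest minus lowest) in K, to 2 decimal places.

1.75 K

station 1: 228.5 K = -44.650 °C.
station 2: -49.4 °F = -45.222 °C.
Spread: (-44.650) − (-46.400) = 1.750 °C.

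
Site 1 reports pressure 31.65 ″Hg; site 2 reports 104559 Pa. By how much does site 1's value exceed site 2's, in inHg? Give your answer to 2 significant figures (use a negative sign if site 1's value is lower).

site 2: 104559 Pa = 30.8763 inHg.
Difference: 31.6500 − 30.8763 = 0.77 inHg.

0.77 inHg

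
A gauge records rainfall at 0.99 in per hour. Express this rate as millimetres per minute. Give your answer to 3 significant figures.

0.99 in/hour × 25.4 mm/in × 0.0166667 hour/minute = 0.419 mm/minute.

0.419 mm/minute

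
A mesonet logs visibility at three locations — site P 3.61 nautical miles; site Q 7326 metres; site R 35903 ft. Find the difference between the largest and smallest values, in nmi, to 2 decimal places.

2.30 nmi

site Q: 7326 m = 3.9557 nmi.
site R: 35903 ft = 5.9089 nmi.
Spread: 5.9089 − 3.6100 = 2.30 nmi.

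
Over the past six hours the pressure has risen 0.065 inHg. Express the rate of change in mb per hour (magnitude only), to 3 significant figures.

0.367 mb per hour

0.065 inHg / 6 h × 33.8639 mb/inHg = 0.367 mb/h.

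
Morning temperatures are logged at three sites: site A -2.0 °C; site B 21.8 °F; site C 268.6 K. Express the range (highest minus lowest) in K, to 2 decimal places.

site B: 21.8 °F = -5.667 °C.
site C: 268.6 K = -4.550 °C.
Spread: (-2.000) − (-5.667) = 3.667 °C.

3.67 K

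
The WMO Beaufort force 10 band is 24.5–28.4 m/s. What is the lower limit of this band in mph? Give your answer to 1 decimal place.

54.8 mph

24.5–28.4 m/s × 2.237 = 54.8–63.5 mph.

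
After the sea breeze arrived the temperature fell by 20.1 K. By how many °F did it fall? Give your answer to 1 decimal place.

36.2 °F

A change of 1 °C equals a change of 1.8 °F: Δ°F = 20.1 × 1.8 = 36.2 °F.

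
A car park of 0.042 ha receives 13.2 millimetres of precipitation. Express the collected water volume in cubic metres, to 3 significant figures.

Area: 0.042 ha = 420 m².
1 mm over 1 m² is 1 L, so volume = 13.2 × 420 = 5544 L = 5.54 m³.

5.54 cubic metres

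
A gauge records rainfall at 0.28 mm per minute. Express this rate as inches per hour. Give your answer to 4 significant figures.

0.28 mm/minute × 0.0393701 in/mm × 60 minute/hour = 0.6614 in/hour.

0.6614 in/hour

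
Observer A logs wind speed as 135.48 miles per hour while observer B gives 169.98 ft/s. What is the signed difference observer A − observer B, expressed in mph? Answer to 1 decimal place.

observer B: 169.98 ft/s = 115.895 mph.
Difference: 135.480 − 115.895 = 19.6 mph.

19.6 mph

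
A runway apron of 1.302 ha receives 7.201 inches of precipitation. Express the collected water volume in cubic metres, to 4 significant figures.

2381 cubic metres

Depth: 7.201 in × 25.4 = 182.9054 mm.
Area: 1.302 ha = 13020 m².
1 mm over 1 m² is 1 L, so volume = 182.9054 × 13020 = 2381428.3 L = 2381 m³.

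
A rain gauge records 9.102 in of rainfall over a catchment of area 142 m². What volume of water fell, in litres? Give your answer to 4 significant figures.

32830 litres

Depth: 9.102 in × 25.4 = 231.1908 mm.
1 mm over 1 m² is 1 L, so volume = 231.1908 × 142 = 32829.094 L ≈ 32830 L.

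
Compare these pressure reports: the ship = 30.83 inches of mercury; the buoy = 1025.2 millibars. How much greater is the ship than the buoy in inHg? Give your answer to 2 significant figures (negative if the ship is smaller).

the buoy: 1025.2 mb = 30.2741 inHg.
Difference: 30.8300 − 30.2741 = 0.56 inHg.

0.56 inHg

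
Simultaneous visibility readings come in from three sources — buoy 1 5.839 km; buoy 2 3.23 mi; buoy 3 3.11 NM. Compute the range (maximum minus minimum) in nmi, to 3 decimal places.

0.346 nmi

buoy 1: 5.839 km = 3.15281 nmi.
buoy 2: 3.23 SM = 2.80679 nmi.
Spread: 3.15281 − 2.80679 = 0.346 nmi.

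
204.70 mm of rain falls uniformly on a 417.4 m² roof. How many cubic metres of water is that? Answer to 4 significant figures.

1 mm over 1 m² is 1 L, so volume = 204.7 × 417.4 = 85441.78 L = 85.44 m³.

85.44 cubic metres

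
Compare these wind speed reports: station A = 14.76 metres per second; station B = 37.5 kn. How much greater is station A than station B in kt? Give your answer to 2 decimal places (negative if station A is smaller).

-8.81 kt

station A: 14.76 m/s = 28.6911 kt.
Difference: 28.6911 − 37.5000 = -8.81 kt.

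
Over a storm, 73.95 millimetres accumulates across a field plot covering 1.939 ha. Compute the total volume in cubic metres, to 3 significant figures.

1430 cubic metres

Area: 1.939 ha = 19390 m².
1 mm over 1 m² is 1 L, so volume = 73.95 × 19390 = 1433890.5 L = 1430 m³.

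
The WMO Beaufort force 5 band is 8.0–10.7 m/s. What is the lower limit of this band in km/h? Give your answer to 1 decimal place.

8.0–10.7 m/s × 3.6 = 28.8–38.5 km/h.

28.8 km/h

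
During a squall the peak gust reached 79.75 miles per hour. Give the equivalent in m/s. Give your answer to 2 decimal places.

1 mph = 0.44704 m/s, so 79.75 × 0.44704 = 35.65 m/s.

35.65 m/s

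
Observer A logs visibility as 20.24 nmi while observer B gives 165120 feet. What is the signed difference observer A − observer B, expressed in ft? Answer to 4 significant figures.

observer A: 20.24 nmi = 122980.58 ft.
Difference: 122980.58 − 165120.00 = -42140 ft.

-42140 ft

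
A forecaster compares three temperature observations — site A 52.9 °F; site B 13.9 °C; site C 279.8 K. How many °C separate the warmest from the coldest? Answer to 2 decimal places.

7.25 °C

site A: 52.9 °F = 11.611 °C.
site C: 279.8 K = 6.650 °C.
Spread: 13.900 − 6.650 = 7.250 °C.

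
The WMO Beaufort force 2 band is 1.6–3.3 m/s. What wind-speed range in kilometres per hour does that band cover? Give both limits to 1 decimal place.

5.8 to 11.9 km/h

1.6–3.3 m/s × 3.6 = 5.8–11.9 km/h.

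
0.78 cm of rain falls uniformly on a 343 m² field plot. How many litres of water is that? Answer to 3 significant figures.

2680 litres

Depth: 0.78 cm × 10 = 7.8 mm.
1 mm over 1 m² is 1 L, so volume = 7.8 × 343 = 2675.4 L ≈ 2680 L.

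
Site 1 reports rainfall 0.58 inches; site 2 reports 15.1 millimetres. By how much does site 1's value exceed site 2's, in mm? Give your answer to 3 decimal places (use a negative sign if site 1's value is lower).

-0.368 mm

site 1: 0.58 in = 14.73200 mm.
Difference: 14.73200 − 15.10000 = -0.368 mm.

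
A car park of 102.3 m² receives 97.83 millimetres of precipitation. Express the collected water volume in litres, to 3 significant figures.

10000 litres

1 mm over 1 m² is 1 L, so volume = 97.83 × 102.3 = 10008.009 L ≈ 10000 L.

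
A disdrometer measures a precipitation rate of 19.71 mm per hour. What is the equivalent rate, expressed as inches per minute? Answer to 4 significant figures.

0.01293 in/minute

19.71 mm/hour × 0.0393701 in/mm × 0.0166667 hour/minute = 0.01293 in/minute.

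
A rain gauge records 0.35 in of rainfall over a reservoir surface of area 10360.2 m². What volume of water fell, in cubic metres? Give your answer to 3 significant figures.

Depth: 0.35 in × 25.4 = 8.89 mm.
1 mm over 1 m² is 1 L, so volume = 8.89 × 10360.2 = 92102.178 L = 92.1 m³.

92.1 cubic metres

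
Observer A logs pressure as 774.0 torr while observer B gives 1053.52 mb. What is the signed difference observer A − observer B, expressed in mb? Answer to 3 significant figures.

observer A: 774.0 mmHg = 1031.915 mb.
Difference: 1031.915 − 1053.520 = -21.6 mb.

-21.6 mb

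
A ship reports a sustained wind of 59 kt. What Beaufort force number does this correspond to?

Beaufort force 11

59 kt lies in the Beaufort 11 band (violent storm, 56–63 kt).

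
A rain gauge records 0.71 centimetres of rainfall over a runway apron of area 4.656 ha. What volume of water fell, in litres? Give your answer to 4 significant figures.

330600 litres

Depth: 0.71 cm × 10 = 7.1 mm.
Area: 4.656 ha = 46560 m².
1 mm over 1 m² is 1 L, so volume = 7.1 × 46560 = 330576 L ≈ 330600 L.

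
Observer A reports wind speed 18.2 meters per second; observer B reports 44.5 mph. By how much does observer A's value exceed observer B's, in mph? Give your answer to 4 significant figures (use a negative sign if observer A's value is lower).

-3.788 mph

observer A: 18.2 m/s = 40.71224 mph.
Difference: 40.71224 − 44.50000 = -3.788 mph.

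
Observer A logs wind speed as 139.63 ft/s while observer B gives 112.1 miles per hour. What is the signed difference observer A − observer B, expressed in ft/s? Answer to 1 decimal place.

-24.8 ft/s

observer B: 112.1 mph = 164.413 ft/s.
Difference: 139.630 − 164.413 = -24.8 ft/s.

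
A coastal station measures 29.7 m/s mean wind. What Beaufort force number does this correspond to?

Beaufort force 11

29.7 m/s lies in the Beaufort 11 band (violent storm, 28.5–32.6 m/s).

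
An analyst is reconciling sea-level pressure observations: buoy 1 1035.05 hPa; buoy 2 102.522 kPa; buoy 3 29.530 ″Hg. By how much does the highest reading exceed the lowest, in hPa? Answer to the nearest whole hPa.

buoy 2: 102.522 kPa = 1025.22 hPa.
buoy 3: 29.530 inHg = 1000.00 hPa.
Spread: 1035.05 − 1000.00 = 35 hPa.

35 hPa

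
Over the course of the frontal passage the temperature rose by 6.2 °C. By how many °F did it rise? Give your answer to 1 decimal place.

Converting a difference, only the 9/5 scale factor applies: Δ°F = 6.2 × 1.8 = 11.2 °F.

11.2 °F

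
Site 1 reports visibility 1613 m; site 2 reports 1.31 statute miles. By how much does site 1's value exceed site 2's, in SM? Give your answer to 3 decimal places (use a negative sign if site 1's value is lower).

site 1: 1613 m = 1.00227 SM.
Difference: 1.00227 − 1.31000 = -0.308 SM.

-0.308 SM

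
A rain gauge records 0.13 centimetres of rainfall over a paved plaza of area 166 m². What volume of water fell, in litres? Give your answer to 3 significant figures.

216 litres

Depth: 0.13 cm × 10 = 1.3 mm.
1 mm over 1 m² is 1 L, so volume = 1.3 × 166 = 215.8 L ≈ 216 L.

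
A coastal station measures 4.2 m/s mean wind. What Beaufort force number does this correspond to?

4.2 m/s lies in the Beaufort 3 band (gentle breeze, 3.4–5.4 m/s).

Beaufort force 3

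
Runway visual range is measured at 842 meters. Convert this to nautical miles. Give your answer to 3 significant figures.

0.455 nmi

1 m = 0.000539957 nmi, so 842 × 0.000539957 = 0.455 nmi.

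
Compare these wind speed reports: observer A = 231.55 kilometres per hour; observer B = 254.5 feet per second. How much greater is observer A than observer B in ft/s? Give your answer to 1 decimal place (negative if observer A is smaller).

-43.5 ft/s

observer A: 231.55 km/h = 211.022 ft/s.
Difference: 211.022 − 254.500 = -43.5 ft/s.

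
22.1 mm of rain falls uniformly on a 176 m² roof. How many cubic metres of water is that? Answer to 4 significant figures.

3.890 cubic metres

1 mm over 1 m² is 1 L, so volume = 22.1 × 176 = 3889.6 L = 3.890 m³.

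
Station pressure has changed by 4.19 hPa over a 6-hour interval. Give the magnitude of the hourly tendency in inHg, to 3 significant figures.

0.0206 inHg per hour

4.19 hPa / 6 h × 0.02953 inHg/hPa = 0.0206 inHg/h.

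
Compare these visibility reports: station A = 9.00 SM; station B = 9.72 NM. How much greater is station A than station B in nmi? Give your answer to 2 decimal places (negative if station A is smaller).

-1.90 nmi

station A: 9.00 SM = 7.8208 nmi.
Difference: 7.8208 − 9.7200 = -1.90 nmi.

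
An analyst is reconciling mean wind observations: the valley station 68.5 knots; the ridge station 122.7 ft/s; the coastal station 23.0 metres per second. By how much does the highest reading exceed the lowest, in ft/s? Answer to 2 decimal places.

the valley station: 68.5 kt = 115.6150 ft/s.
the coastal station: 23.0 m/s = 75.4593 ft/s.
Spread: 122.7000 − 75.4593 = 47.24 ft/s.

47.24 ft/s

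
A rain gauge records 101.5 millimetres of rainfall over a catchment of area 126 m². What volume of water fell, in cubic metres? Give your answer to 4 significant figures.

12.79 cubic metres

1 mm over 1 m² is 1 L, so volume = 101.5 × 126 = 12789 L = 12.79 m³.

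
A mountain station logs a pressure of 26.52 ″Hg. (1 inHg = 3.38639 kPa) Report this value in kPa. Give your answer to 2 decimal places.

1 inHg = 3.38639 kPa, so 26.52 × 3.38639 = 89.81 kPa.

89.81 kPa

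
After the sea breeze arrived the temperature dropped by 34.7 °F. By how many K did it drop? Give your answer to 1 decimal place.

19.3 K

A change of 1 °C equals a change of 1.8 °F: ΔK = 34.7 × 0.5556 = 19.3 K.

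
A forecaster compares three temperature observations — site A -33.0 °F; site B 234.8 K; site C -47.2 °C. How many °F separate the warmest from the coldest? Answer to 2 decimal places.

site A: -33.0 °F = -36.111 °C.
site B: 234.8 K = -38.350 °C.
Spread: (-36.111) − (-47.200) = 11.089 °C = 19.96 °F.

19.96 °F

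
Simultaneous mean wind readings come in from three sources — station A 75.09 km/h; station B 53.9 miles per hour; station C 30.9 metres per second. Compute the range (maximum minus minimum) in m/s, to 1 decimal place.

10.0 m/s

station A: 75.09 km/h = 20.858 m/s.
station B: 53.9 mph = 24.095 m/s.
Spread: 30.900 − 20.858 = 10.0 m/s.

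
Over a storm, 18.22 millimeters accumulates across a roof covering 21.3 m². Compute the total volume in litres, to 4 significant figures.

1 mm over 1 m² is 1 L, so volume = 18.22 × 21.3 = 388.086 L ≈ 388.1 L.

388.1 litres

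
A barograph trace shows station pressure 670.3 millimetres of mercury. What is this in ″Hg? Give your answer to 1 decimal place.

26.4 inHg

1 mmHg = 0.0393701 inHg, so 670.3 × 0.0393701 = 26.4 inHg.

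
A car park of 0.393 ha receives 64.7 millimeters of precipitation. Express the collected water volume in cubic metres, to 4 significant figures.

Area: 0.393 ha = 3930 m².
1 mm over 1 m² is 1 L, so volume = 64.7 × 3930 = 254271 L = 254.3 m³.

254.3 cubic metres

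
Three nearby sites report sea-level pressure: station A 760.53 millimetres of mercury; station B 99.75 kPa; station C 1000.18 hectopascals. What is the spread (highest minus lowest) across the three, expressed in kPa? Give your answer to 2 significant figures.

1.6 kPa

station A: 760.53 mmHg = 101.396 kPa.
station C: 1000.18 hPa = 100.018 kPa.
Spread: 101.396 − 99.750 = 1.6 kPa.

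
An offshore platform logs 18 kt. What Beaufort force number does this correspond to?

18 kt lies in the Beaufort 5 band (fresh breeze, 17–21 kt).

Beaufort force 5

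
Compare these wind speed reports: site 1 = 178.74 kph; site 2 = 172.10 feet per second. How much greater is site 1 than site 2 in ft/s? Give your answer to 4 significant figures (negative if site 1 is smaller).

site 1: 178.74 km/h = 162.89370 ft/s.
Difference: 162.89370 − 172.10000 = -9.206 ft/s.

-9.206 ft/s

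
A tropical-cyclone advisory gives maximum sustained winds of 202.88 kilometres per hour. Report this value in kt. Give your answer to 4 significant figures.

1 km/h = 0.539957 kt, so 202.88 × 0.539957 = 109.5 kt.

109.5 kt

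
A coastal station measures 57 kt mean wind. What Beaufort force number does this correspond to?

Beaufort force 11

57 kt lies in the Beaufort 11 band (violent storm, 56–63 kt).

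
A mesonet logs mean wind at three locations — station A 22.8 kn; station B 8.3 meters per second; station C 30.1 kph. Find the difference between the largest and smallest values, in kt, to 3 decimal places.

station B: 8.3 m/s = 16.13391 kt.
station C: 30.1 km/h = 16.25270 kt.
Spread: 22.80000 − 16.13391 = 6.666 kt.

6.666 kt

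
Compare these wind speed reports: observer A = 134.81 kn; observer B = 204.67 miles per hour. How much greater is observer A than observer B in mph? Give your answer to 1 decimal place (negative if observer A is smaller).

observer A: 134.81 kt = 155.137 mph.
Difference: 155.137 − 204.670 = -49.5 mph.

-49.5 mph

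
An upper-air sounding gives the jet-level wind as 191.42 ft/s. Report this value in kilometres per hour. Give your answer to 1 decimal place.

210.0 km/h

1 ft/s = 1.09728 km/h, so 191.42 × 1.09728 = 210.0 km/h.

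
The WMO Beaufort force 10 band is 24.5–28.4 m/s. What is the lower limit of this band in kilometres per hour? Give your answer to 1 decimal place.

88.2 km/h

24.5–28.4 m/s × 3.6 = 88.2–102.2 km/h.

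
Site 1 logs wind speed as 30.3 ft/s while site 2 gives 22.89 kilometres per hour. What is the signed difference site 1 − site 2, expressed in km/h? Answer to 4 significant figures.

site 1: 30.3 ft/s = 33.2476 km/h.
Difference: 33.2476 − 22.8900 = 10.36 km/h.

10.36 km/h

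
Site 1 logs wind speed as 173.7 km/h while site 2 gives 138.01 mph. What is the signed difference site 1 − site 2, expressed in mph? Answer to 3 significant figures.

site 1: 173.7 km/h = 107.932 mph.
Difference: 107.932 − 138.010 = -30.1 mph.

-30.1 mph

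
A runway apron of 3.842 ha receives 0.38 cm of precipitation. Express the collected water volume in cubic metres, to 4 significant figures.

Depth: 0.38 cm × 10 = 3.8 mm.
Area: 3.842 ha = 38420 m².
1 mm over 1 m² is 1 L, so volume = 3.8 × 38420 = 145996 L = 146.0 m³.

146.0 cubic metres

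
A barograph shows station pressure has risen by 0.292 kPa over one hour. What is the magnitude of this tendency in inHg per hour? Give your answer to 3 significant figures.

0.292 kPa / 1 h × 0.2953 inHg/kPa = 0.0862 inHg/h.

0.0862 inHg per hour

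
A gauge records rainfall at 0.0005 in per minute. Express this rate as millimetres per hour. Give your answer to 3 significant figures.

0.0005 in/minute × 25.4 mm/in × 60 minute/hour = 0.762 mm/hour.

0.762 mm/hour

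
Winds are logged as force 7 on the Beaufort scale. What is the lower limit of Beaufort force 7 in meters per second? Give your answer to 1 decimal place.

Beaufort 7 (near gale) spans 13.9–17.1 m/s.

13.9 m/s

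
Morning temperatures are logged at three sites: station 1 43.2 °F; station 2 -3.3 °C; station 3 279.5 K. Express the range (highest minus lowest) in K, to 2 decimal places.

9.65 K

station 1: 43.2 °F = 6.222 °C.
station 3: 279.5 K = 6.350 °C.
Spread: 6.350 − (-3.300) = 9.650 °C.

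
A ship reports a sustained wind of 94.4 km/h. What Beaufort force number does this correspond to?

Beaufort force 10

94.4 km/h = 26.2 m/s, which is Beaufort 10 (storm, 24.5–28.4 m/s).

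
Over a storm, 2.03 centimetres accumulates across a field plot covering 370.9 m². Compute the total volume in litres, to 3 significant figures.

7530 litres

Depth: 2.03 cm × 10 = 20.3 mm.
1 mm over 1 m² is 1 L, so volume = 20.3 × 370.9 = 7529.27 L ≈ 7530 L.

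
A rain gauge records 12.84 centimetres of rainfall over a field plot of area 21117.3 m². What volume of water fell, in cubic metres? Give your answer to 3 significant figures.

Depth: 12.84 cm × 10 = 128.4 mm.
1 mm over 1 m² is 1 L, so volume = 128.4 × 21117.3 = 2711461.3 L = 2710 m³.

2710 cubic metres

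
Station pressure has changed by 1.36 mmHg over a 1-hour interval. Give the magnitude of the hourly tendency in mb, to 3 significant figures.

1.36 mmHg / 1 h × 1.33322 mb/mmHg = 1.81 mb/h.

1.81 mb per hour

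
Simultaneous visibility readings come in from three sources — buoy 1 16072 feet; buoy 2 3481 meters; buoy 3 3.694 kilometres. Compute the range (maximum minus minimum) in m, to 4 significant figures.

buoy 1: 16072 ft = 4898.75 m.
buoy 3: 3.694 km = 3694.00 m.
Spread: 4898.75 − 3481.00 = 1418 m.

1418 m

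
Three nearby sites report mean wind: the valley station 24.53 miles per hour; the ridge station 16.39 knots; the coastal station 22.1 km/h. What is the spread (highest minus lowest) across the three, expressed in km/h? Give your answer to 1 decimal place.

17.4 km/h

the valley station: 24.53 mph = 39.477 km/h.
the ridge station: 16.39 kt = 30.354 km/h.
Spread: 39.477 − 22.100 = 17.4 km/h.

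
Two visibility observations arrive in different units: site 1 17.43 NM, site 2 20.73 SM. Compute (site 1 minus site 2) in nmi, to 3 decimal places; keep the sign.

-0.584 nmi

site 2: 20.73 SM = 18.01388 nmi.
Difference: 17.43000 − 18.01388 = -0.584 nmi.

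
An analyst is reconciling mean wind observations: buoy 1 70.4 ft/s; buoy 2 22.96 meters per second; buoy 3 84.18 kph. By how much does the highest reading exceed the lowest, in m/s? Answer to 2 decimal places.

1.93 m/s

buoy 1: 70.4 ft/s = 21.4579 m/s.
buoy 3: 84.18 km/h = 23.3833 m/s.
Spread: 23.3833 − 21.4579 = 1.93 m/s.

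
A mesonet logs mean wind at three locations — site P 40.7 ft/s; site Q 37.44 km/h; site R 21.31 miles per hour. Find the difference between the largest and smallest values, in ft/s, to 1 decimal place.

site Q: 37.44 km/h = 34.121 ft/s.
site R: 21.31 mph = 31.255 ft/s.
Spread: 40.700 − 31.255 = 9.4 ft/s.

9.4 ft/s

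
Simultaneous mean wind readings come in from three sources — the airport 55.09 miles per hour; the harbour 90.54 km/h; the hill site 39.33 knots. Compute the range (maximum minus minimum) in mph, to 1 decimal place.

the harbour: 90.54 km/h = 56.259 mph.
the hill site: 39.33 kt = 45.260 mph.
Spread: 56.259 − 45.260 = 11.0 mph.

11.0 mph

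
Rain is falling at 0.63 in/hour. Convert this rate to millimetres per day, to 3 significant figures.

384 mm/day

0.63 in/hour × 25.4 mm/in × 24 hour/day = 384 mm/day.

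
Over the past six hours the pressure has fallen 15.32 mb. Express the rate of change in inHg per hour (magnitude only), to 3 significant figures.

15.32 mb / 6 h × 0.02953 inHg/mb = 0.0754 inHg/h.

0.0754 inHg per hour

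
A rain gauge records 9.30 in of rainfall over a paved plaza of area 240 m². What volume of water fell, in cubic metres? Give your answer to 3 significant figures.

56.7 cubic metres

Depth: 9.30 in × 25.4 = 236.22 mm.
1 mm over 1 m² is 1 L, so volume = 236.22 × 240 = 56692.8 L = 56.7 m³.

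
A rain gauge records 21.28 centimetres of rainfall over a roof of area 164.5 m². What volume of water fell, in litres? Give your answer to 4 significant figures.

35010 litres

Depth: 21.28 cm × 10 = 212.8 mm.
1 mm over 1 m² is 1 L, so volume = 212.8 × 164.5 = 35005.6 L ≈ 35010 L.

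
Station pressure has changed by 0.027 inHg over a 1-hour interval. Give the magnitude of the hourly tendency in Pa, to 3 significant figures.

0.027 inHg / 1 h × 3386.39 Pa/inHg = 91.4 Pa/h.

91.4 Pa per hour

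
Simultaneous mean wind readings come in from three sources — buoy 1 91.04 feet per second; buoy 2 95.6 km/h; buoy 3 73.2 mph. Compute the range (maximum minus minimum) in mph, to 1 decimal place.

buoy 1: 91.04 ft/s = 62.073 mph.
buoy 2: 95.6 km/h = 59.403 mph.
Spread: 73.200 − 59.403 = 13.8 mph.

13.8 mph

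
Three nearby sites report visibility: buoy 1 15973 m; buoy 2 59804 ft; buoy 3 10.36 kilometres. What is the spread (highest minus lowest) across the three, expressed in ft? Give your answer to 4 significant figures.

buoy 1: 15973 m = 52404.86 ft.
buoy 3: 10.36 km = 33989.50 ft.
Spread: 59804.00 − 33989.50 = 25810 ft.

25810 ft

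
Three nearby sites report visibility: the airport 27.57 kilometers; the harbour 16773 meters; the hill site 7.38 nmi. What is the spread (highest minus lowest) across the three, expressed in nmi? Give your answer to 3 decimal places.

the airport: 27.57 km = 14.88661 nmi.
the harbour: 16773 m = 9.05670 nmi.
Spread: 14.88661 − 7.38000 = 7.507 nmi.

7.507 nmi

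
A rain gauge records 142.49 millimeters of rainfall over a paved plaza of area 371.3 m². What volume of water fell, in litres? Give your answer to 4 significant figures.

52910 litres

1 mm over 1 m² is 1 L, so volume = 142.49 × 371.3 = 52906.537 L ≈ 52910 L.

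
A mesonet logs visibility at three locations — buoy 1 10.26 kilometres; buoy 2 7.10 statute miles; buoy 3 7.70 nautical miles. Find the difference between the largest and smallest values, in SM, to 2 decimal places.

buoy 1: 10.26 km = 6.3753 SM.
buoy 3: 7.70 nmi = 8.8610 SM.
Spread: 8.8610 − 6.3753 = 2.49 SM.

2.49 SM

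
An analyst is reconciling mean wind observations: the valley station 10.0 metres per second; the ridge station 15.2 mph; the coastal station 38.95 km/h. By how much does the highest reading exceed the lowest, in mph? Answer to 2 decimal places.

9.00 mph

the valley station: 10.0 m/s = 22.3694 mph.
the coastal station: 38.95 km/h = 24.2024 mph.
Spread: 24.2024 − 15.2000 = 9.00 mph.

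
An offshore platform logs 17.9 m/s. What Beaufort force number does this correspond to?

Beaufort force 8

17.9 m/s lies in the Beaufort 8 band (gale, 17.2–20.7 m/s).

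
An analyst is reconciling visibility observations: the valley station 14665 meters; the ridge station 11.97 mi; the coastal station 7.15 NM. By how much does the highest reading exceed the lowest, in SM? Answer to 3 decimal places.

3.742 SM

the valley station: 14665 m = 9.11241 SM.
the coastal station: 7.15 nmi = 8.22807 SM.
Spread: 11.97000 − 8.22807 = 3.742 SM.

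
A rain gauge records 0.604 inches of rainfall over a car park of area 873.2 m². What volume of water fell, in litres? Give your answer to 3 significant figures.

13400 litres

Depth: 0.604 in × 25.4 = 15.3416 mm.
1 mm over 1 m² is 1 L, so volume = 15.3416 × 873.2 = 13396.285 L ≈ 13400 L.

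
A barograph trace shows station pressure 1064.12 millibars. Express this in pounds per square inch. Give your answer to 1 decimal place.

1 mb = 0.0145038 psi, so 1064.12 × 0.0145038 = 15.4 psi.

15.4 psi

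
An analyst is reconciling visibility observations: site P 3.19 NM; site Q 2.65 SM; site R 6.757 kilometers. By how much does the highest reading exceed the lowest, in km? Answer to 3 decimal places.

2.492 km

site P: 3.19 nmi = 5.90788 km.
site Q: 2.65 SM = 4.26476 km.
Spread: 6.75700 − 4.26476 = 2.492 km.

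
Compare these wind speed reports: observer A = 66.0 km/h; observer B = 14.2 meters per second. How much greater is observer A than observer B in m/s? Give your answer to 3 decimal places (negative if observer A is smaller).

observer A: 66.0 km/h = 18.33333 m/s.
Difference: 18.33333 − 14.20000 = 4.133 m/s.

4.133 m/s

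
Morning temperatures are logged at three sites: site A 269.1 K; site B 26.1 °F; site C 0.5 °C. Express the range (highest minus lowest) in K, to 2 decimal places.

4.55 K

site A: 269.1 K = -4.050 °C.
site B: 26.1 °F = -3.278 °C.
Spread: 0.500 − (-4.050) = 4.550 °C.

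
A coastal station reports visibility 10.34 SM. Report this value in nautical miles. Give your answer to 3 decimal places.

8.985 nmi

1 SM = 0.868976 nmi, so 10.34 × 0.868976 = 8.985 nmi.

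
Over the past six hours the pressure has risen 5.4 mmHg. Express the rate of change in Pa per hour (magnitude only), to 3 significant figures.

120 Pa per hour

5.4 mmHg / 6 h × 133.322 Pa/mmHg = 120 Pa/h.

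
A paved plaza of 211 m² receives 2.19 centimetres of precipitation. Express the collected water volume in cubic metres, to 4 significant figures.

4.621 cubic metres

Depth: 2.19 cm × 10 = 21.9 mm.
1 mm over 1 m² is 1 L, so volume = 21.9 × 211 = 4620.9 L = 4.621 m³.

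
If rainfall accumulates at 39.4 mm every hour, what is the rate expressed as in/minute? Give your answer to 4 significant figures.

39.4 mm/hour × 0.0393701 in/mm × 0.0166667 hour/minute = 0.02585 in/minute.

0.02585 in/minute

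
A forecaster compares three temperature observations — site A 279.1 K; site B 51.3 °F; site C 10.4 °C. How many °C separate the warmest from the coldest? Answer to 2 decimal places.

site A: 279.1 K = 5.950 °C.
site B: 51.3 °F = 10.722 °C.
Spread: 10.722 − 5.950 = 4.772 °C.

4.77 °C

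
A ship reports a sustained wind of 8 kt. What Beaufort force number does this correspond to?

Beaufort force 3

8 kt lies in the Beaufort 3 band (gentle breeze, 7–10 kt).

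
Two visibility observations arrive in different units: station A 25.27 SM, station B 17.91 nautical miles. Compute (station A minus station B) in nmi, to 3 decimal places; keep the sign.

station A: 25.27 SM = 21.95903 nmi.
Difference: 21.95903 − 17.91000 = 4.049 nmi.

4.049 nmi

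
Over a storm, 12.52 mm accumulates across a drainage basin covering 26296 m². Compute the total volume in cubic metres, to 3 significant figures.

329 cubic metres

1 mm over 1 m² is 1 L, so volume = 12.52 × 26296 = 329225.92 L = 329 m³.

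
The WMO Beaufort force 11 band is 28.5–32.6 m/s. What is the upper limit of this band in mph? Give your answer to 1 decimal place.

72.9 mph

28.5–32.6 m/s × 2.237 = 63.8–72.9 mph.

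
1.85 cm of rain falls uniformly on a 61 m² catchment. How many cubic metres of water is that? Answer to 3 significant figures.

1.13 cubic metres

Depth: 1.85 cm × 10 = 18.5 mm.
1 mm over 1 m² is 1 L, so volume = 18.5 × 61 = 1128.5 L = 1.13 m³.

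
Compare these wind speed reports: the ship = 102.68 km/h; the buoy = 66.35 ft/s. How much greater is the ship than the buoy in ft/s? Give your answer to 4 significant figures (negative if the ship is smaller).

the ship: 102.68 km/h = 93.5768 ft/s.
Difference: 93.5768 − 66.3500 = 27.23 ft/s.

27.23 ft/s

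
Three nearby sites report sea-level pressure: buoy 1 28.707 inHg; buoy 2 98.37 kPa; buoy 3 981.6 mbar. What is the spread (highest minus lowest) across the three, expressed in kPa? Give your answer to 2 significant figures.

1.2 kPa

buoy 1: 28.707 inHg = 97.213 kPa.
buoy 3: 981.6 mb = 98.160 kPa.
Spread: 98.370 − 97.213 = 1.2 kPa.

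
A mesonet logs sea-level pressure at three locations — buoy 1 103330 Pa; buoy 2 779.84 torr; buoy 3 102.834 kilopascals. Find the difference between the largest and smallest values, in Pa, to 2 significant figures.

buoy 2: 779.84 mmHg = 103970.13 Pa.
buoy 3: 102.834 kPa = 102834.00 Pa.
Spread: 103970.13 − 102834.00 = 1100 Pa.

1100 Pa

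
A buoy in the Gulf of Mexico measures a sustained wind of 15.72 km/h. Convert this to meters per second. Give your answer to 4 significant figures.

4.367 m/s

1 km/h = 0.277778 m/s, so 15.72 × 0.277778 = 4.367 m/s.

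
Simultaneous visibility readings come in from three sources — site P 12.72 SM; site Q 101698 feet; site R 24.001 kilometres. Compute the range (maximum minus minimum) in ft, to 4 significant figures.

34540 ft

site P: 12.72 SM = 67161.60 ft.
site R: 24.001 km = 78743.44 ft.
Spread: 101698.00 − 67161.60 = 34540 ft.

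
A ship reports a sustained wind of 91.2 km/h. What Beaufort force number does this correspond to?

91.2 km/h = 25.3 m/s, which is Beaufort 10 (storm, 24.5–28.4 m/s).

Beaufort force 10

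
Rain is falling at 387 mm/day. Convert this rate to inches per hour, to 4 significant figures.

0.6348 in/hour

387 mm/day × 0.0393701 in/mm × 0.0416667 day/hour = 0.6348 in/hour.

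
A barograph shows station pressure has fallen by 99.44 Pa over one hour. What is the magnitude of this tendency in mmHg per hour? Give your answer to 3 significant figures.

0.746 mmHg per hour

99.44 Pa / 1 h × 0.00750062 mmHg/Pa = 0.746 mmHg/h.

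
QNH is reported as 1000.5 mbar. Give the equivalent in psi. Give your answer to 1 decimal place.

1 mb = 0.0145038 psi, so 1000.5 × 0.0145038 = 14.5 psi.

14.5 psi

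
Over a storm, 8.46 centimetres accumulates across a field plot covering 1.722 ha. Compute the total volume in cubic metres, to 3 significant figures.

Depth: 8.46 cm × 10 = 84.6 mm.
Area: 1.722 ha = 17220 m².
1 mm over 1 m² is 1 L, so volume = 84.6 × 17220 = 1456812 L = 1460 m³.

1460 cubic metres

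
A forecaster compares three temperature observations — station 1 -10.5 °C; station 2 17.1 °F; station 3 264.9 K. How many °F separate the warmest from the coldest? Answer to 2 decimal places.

4.05 °F

station 2: 17.1 °F = -8.278 °C.
station 3: 264.9 K = -8.250 °C.
Spread: (-8.250) − (-10.500) = 2.250 °C = 4.05 °F.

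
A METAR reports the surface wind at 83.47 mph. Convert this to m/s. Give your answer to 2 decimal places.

1 mph = 0.44704 m/s, so 83.47 × 0.44704 = 37.31 m/s.

37.31 m/s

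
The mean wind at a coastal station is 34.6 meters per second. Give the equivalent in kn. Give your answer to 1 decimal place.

1 m/s = 1.94384 kt, so 34.6 × 1.94384 = 67.3 kt.

67.3 kt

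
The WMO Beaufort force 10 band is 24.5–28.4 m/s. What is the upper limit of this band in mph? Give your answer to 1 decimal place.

63.5 mph

24.5–28.4 m/s × 2.237 = 54.8–63.5 mph.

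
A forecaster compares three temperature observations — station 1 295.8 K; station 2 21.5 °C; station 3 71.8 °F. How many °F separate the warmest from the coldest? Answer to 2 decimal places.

2.07 °F

station 1: 295.8 K = 22.650 °C.
station 3: 71.8 °F = 22.111 °C.
Spread: 22.650 − 21.500 = 1.150 °C = 2.07 °F.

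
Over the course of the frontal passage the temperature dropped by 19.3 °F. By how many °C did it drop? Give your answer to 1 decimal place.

10.7 °C

For a temperature change the 32° offset cancels: Δ°C = 19.3 × 0.5556 = 10.7 °C.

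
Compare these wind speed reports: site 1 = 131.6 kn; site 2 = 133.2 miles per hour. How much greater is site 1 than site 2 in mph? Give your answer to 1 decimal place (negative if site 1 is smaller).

18.2 mph

site 1: 131.6 kt = 151.443 mph.
Difference: 151.443 − 133.200 = 18.2 mph.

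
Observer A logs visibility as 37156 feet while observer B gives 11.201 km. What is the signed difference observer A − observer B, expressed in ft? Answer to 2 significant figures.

410 ft

observer B: 11.201 km = 36748.69 ft.
Difference: 37156.00 − 36748.69 = 410 ft.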